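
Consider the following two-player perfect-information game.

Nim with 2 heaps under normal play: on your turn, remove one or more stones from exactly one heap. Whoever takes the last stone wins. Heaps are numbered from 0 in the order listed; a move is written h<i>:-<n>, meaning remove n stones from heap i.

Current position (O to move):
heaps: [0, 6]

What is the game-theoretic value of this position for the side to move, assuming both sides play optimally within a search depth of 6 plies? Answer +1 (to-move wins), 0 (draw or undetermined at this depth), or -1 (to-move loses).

p1 O@[(0,6)]: h1:-1[(0,5)]-1 h1:-2[(0,4)]-1 h1:-3[(0,3)]-1 h1:-4[(0,2)]-1 h1:-5[(0,1)]-1 h1:-6[(0,0)]+1*
p2 X@[(0,0)] terminal -1; root [(0,6)] d6

value((0,6), O) = +1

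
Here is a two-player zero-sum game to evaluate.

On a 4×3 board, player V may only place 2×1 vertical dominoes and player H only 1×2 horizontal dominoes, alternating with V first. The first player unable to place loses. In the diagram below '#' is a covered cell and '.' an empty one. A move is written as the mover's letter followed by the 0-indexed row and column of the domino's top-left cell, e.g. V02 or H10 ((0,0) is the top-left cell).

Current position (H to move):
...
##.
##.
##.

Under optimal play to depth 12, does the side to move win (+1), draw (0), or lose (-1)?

value(.../##./##./##., H) = -1

ply 1, H at .../##./##./##. | H00=-1→##./##./##./##.*; H01=-1→.##/##./##./##.
ply 2, V at ##./##./##./##. | V02=+1→###/###/##./##.*; V12=+1→##./###/###/##.; V22=+1→##./##./###/###
ply 3: ###/###/##./##. is terminal -1 (H); from .../##./##./##. depth 12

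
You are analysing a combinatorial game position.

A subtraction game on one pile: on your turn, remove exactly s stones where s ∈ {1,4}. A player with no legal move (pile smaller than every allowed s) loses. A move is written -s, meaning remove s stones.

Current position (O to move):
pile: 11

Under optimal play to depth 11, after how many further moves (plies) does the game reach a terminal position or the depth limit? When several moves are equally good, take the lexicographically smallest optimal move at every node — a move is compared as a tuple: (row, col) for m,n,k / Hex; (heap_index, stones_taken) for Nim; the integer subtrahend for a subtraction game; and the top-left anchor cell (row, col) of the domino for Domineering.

p1 O@[11]: -1[10]+1* -4[7]+1
p2 X@[10]: -1[9]-1* -4[6]-1
p3 O@[9]: -1[8]-1 -4[5]+1*
p4 X@[5]: -1[4]-1* -4[1]-1
p5 O@[4]: -1[3]-1 -4[0]+1*
p6 X@[0] terminal -1; root [11] d11

PV length from [11]: 5 plies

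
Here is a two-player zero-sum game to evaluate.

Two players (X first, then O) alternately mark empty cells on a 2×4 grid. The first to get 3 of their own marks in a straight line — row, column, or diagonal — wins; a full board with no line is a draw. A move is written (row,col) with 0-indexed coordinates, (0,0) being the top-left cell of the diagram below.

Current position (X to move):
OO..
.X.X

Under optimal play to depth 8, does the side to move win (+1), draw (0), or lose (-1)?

ply 1, X at OO../.X.X | (0,2)=+0→OOX./.X.X; (0,3)=-1→OO.X/.X.X; (1,0)=-1→OO../XX.X; (1,2)=+1→OO../.XXX*
ply 2: OO../.XXX is terminal -1 (O); from OO../.X.X depth 8

value(OO../.X.X, X) = +1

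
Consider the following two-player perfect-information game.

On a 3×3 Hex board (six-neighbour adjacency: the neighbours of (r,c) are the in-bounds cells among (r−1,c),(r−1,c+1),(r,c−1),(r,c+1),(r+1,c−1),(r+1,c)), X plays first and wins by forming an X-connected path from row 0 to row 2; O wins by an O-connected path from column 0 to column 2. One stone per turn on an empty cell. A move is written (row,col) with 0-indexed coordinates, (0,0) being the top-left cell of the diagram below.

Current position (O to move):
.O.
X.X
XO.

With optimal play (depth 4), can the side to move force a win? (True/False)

O winning at [.O./X.X/XO.]: False

ply 1, O at .O./X.X/XO. | (0,0)=-1→OO./X.X/XO.*; (0,2)=-1→.OO/X.X/XO.; (1,1)=-1→.O./XOX/XO.; (2,2)=-1→.O./X.X/XOO
ply 2, X at OO./X.X/XO. | (0,2)=+1→OOX/X.X/XO.*; (1,1)=-1→OO./XXX/XO.; (2,2)=-1→OO./X.X/XOX
ply 3, O at OOX/X.X/XO. | (1,1)=-1→OOX/XOX/XO.*; (2,2)=-1→OOX/X.X/XOO
ply 4, X at OOX/XOX/XO. | (2,2)=+1→OOX/XOX/XOX*
ply 5: OOX/XOX/XOX is terminal -1 (O); from .O./X.X/XO. depth 4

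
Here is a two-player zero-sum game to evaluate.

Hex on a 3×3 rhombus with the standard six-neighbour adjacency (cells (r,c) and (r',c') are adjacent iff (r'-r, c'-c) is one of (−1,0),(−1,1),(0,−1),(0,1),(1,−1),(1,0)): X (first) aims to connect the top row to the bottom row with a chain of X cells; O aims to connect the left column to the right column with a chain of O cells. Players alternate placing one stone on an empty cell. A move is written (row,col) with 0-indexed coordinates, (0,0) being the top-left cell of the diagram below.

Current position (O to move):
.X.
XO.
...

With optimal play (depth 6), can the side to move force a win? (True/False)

[.X./XO./...] O move#1: (0,0):-1/OX./XO./..., (0,2):-1/.XO/XO./..., (1,2):-1/.X./XOO/..., (2,0):+1/.X./XO./O..*, (2,1):-1/.X./XO./.O., (2,2):-1/.X./XO./..O
[.X./XO./O..] X move#2: (0,0):-1/XX./XO./O..*, (0,2):-1/.XX/XO./O.., (1,2):-1/.X./XOX/O.., (2,1):-1/.X./XO./OX., (2,2):-1/.X./XO./O.X
[XX./XO./O..] O move#3: (0,2):+1/XXO/XO./O..*, (1,2):+1/XX./XOO/O.., (2,1):+1/XX./XO./OO., (2,2):+1/XX./XO./O.O
[XXO/XO./O..] end (terminal -1, X#4); searched .X./XO./... to 6

O winning at [.X./XO./...]: True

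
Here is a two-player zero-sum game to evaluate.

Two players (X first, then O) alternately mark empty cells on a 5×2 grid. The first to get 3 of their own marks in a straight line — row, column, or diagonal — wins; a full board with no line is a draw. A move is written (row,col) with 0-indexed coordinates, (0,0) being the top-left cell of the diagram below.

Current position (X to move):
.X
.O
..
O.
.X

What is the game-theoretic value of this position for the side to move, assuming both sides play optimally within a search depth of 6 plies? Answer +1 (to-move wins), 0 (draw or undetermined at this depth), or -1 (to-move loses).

value(.X/.O/../O./.X, X) = 0

ply 1, X at .X/.O/../O./.X | (0,0)=-1→XX/.O/../O./.X; (1,0)=+0→.X/XO/../O./.X*; (2,0)=+0→.X/.O/X./O./.X; (2,1)=+0→.X/.O/.X/O./.X; (3,1)=+0→.X/.O/../OX/.X; (4,0)=+0→.X/.O/../O./XX
ply 2, O at .X/XO/../O./.X | (0,0)=+0→OX/XO/../O./.X*; (2,0)=+0→.X/XO/O./O./.X; (2,1)=+0→.X/XO/.O/O./.X; (3,1)=+0→.X/XO/../OO/.X; (4,0)=+0→.X/XO/../O./OX
ply 3, X at OX/XO/../O./.X | (2,0)=+0→OX/XO/X./O./.X*; (2,1)=+0→OX/XO/.X/O./.X; (3,1)=+0→OX/XO/../OX/.X; (4,0)=+0→OX/XO/../O./XX
ply 4, O at OX/XO/X./O./.X | (2,1)=+0→OX/XO/XO/O./.X*; (3,1)=+0→OX/XO/X./OO/.X; (4,0)=+0→OX/XO/X./O./OX
ply 5, X at OX/XO/XO/O./.X | (3,1)=+0→OX/XO/XO/OX/.X*; (4,0)=-1→OX/XO/XO/O./XX
ply 6, O at OX/XO/XO/OX/.X | (4,0)=+0→OX/XO/XO/OX/OX*
ply 7: OX/XO/XO/OX/OX is terminal +0 (X); from .X/.O/../O./.X depth 6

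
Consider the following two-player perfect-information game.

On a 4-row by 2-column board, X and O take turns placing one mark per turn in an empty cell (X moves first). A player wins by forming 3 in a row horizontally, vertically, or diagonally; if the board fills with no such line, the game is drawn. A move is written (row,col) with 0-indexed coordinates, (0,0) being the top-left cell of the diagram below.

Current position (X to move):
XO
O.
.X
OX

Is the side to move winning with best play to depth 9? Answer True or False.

[XO/O./.X/OX] X move#1: (1,1):+1/XO/OX/.X/OX*, (2,0):+0/XO/O./XX/OX
[XO/OX/.X/OX] end (terminal -1, O#2); searched XO/O./.X/OX to 9

X winning at [XO/O./.X/OX]: True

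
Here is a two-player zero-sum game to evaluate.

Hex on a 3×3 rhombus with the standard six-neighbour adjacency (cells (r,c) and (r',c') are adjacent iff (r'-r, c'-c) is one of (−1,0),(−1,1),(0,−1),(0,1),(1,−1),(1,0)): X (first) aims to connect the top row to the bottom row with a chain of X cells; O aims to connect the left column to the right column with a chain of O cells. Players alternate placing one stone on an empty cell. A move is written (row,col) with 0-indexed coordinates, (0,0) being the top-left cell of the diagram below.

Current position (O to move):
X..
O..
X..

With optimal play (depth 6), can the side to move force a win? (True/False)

p1 O@[X../O../X..]: (0,1)[XO./O../X..]-1 (0,2)[X.O/O../X..]+1* (1,1)[X../OO./X..]+1 (1,2)[X../O.O/X..]-1 (2,1)[X../O../XO.]-1 (2,2)[X../O../X.O]-1
p2 X@[X.O/O../X..]: (0,1)[XXO/O../X..]-1* (1,1)[X.O/OX./X..]-1 (1,2)[X.O/O.X/X..]-1 (2,1)[X.O/O../XX.]-1 (2,2)[X.O/O../X.X]-1
p3 O@[XXO/O../X..]: (1,1)[XXO/OO./X..]+1* (1,2)[XXO/O.O/X..]-1 (2,1)[XXO/O../XO.]-1 (2,2)[XXO/O../X.O]-1
p4 X@[XXO/OO./X..] terminal -1; root [X../O../X..] d6

O winning at [X../O../X..]: True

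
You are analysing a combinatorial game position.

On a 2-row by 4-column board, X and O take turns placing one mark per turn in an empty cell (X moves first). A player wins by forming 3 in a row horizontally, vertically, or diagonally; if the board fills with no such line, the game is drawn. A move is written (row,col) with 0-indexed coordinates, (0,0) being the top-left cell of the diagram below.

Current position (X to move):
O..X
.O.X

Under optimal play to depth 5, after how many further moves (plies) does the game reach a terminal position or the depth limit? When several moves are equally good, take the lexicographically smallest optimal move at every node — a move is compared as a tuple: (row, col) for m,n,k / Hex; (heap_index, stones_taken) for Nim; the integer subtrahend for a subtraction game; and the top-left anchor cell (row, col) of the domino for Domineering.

[O..X/.O.X] X move#1: (0,1):+0/OX.X/.O.X*, (0,2):+0/O.XX/.O.X, (1,0):+0/O..X/XO.X, (1,2):+0/O..X/.OXX
[OX.X/.O.X] O move#2: (0,2):+0/OXOX/.O.X*, (1,0):-1/OX.X/OO.X, (1,2):-1/OX.X/.OOX
[OXOX/.O.X] X move#3: (1,0):+0/OXOX/XO.X*, (1,2):+0/OXOX/.OXX
[OXOX/XO.X] O move#4: (1,2):+0/OXOX/XOOX*
[OXOX/XOOX] end (terminal +0, X#5); searched O..X/.O.X to 5

PV length from [O..X/.O.X]: 4 plies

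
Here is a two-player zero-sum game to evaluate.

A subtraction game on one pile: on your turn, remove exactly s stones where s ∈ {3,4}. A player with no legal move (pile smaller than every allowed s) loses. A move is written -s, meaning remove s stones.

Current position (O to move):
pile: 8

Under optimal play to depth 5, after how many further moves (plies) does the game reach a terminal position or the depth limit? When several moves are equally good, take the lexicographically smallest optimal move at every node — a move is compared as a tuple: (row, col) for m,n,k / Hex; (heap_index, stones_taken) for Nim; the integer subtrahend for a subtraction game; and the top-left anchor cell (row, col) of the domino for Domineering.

PV length from [8]: 2 plies

p1 O@[8]: -3[5]-1* -4[4]-1
p2 X@[5]: -3[2]+1* -4[1]+1
p3 O@[2] terminal -1; root [8] d5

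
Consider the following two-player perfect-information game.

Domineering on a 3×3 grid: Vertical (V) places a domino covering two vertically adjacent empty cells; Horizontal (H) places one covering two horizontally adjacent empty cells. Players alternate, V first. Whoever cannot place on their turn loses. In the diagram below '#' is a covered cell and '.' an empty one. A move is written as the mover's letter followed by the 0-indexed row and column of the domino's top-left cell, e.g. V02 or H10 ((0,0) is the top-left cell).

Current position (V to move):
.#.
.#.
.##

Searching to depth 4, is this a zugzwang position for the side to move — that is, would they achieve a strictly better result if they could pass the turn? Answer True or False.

zugzwang(.#./.#./.##, V) = False

ply 1, V at .#./.#./.## | V00=+1→##./##./.##*; V02=+1→.##/.##/.##; V10=+1→.#./##./###
ply 2: ##./##./.## is terminal -1 (H); from .#./.#./.## depth 4
suppose V passes — search the same position with H to move:
pass> ply 1: .#./.#./.## is terminal -1 (H); from .#./.#./.## depth 4
for V: play +1, pass +1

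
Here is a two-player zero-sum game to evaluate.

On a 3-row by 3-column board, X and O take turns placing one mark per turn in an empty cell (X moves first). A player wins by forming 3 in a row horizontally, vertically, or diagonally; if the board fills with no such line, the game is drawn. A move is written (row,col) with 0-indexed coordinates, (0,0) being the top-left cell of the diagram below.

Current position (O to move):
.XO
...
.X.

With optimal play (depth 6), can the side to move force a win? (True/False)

p1 O@[.XO/.../.X.]: (0,0)[OXO/.../.X.]-1 (1,0)[.XO/O../.X.]-1 (1,1)[.XO/.O./.X.]+1* (1,2)[.XO/..O/.X.]-1 (2,0)[.XO/.../OX.]-1 (2,2)[.XO/.../.XO]-1
p2 X@[.XO/.O./.X.]: (0,0)[XXO/.O./.X.]-1* (1,0)[.XO/XO./.X.]-1 (1,2)[.XO/.OX/.X.]-1 (2,0)[.XO/.O./XX.]-1 (2,2)[.XO/.O./.XX]-1
p3 O@[XXO/.O./.X.]: (1,0)[XXO/OO./.X.]+1* (1,2)[XXO/.OO/.X.]+1 (2,0)[XXO/.O./OX.]+1 (2,2)[XXO/.O./.XO]+1
p4 X@[XXO/OO./.X.]: (1,2)[XXO/OOX/.X.]-1* (2,0)[XXO/OO./XX.]-1 (2,2)[XXO/OO./.XX]-1
p5 O@[XXO/OOX/.X.]: (2,0)[XXO/OOX/OX.]+1* (2,2)[XXO/OOX/.XO]+0
p6 X@[XXO/OOX/OX.] terminal -1; root [.XO/.../.X.] d6

O winning at [.XO/.../.X.]: True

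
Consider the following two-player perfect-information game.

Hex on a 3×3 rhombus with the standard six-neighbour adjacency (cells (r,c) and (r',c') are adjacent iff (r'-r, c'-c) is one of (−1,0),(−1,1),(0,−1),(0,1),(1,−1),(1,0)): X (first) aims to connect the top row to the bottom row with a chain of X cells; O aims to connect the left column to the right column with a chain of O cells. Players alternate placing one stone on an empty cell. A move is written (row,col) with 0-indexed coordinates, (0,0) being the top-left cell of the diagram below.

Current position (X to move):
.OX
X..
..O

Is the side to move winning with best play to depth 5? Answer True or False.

X winning at [.OX/X../..O]: True

p1 X@[.OX/X../..O]: (0,0)[XOX/X../..O]+1* (1,1)[.OX/XX./..O]+1 (1,2)[.OX/X.X/..O]+1 (2,0)[.OX/X../X.O]+1 (2,1)[.OX/X../.XO]+1
p2 O@[XOX/X../..O]: (1,1)[XOX/XO./..O]-1* (1,2)[XOX/X.O/..O]-1 (2,0)[XOX/X../O.O]-1 (2,1)[XOX/X../.OO]-1
p3 X@[XOX/XO./..O]: (1,2)[XOX/XOX/..O]+1* (2,0)[XOX/XO./X.O]+1 (2,1)[XOX/XO./.XO]+1
p4 O@[XOX/XOX/..O]: (2,0)[XOX/XOX/O.O]-1* (2,1)[XOX/XOX/.OO]-1
p5 X@[XOX/XOX/O.O]: (2,1)[XOX/XOX/OXO]+1*
p6 O@[XOX/XOX/OXO] terminal -1; root [.OX/X../..O] d5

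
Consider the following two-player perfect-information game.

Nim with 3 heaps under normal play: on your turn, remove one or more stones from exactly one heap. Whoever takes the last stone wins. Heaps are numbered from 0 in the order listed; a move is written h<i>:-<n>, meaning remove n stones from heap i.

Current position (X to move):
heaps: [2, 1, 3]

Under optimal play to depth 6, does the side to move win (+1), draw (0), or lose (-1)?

[(2,1,3)] X move#1: h0:-1:-1/(1,1,3)*, h0:-2:-1/(0,1,3), h1:-1:-1/(2,0,3), h2:-1:-1/(2,1,2), h2:-2:-1/(2,1,1), h2:-3:-1/(2,1,0)
[(1,1,3)] O move#2: h0:-1:-1/(0,1,3), h1:-1:-1/(1,0,3), h2:-1:-1/(1,1,2), h2:-2:-1/(1,1,1), h2:-3:+1/(1,1,0)*
[(1,1,0)] X move#3: h0:-1:-1/(0,1,0)*, h1:-1:-1/(1,0,0)
[(0,1,0)] O move#4: h1:-1:+1/(0,0,0)*
[(0,0,0)] end (terminal -1, X#5); searched (2,1,3) to 6

value((2,1,3), X) = -1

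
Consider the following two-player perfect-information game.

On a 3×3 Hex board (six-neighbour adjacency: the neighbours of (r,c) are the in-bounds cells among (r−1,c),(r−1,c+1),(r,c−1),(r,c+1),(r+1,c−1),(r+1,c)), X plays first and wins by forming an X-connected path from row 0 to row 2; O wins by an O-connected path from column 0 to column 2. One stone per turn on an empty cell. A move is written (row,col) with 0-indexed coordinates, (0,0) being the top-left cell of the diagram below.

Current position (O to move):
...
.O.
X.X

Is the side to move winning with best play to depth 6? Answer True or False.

O winning at [.../.O./X.X]: True

[.../.O./X.X] O move#1: (0,0):+1/O../.O./X.X*, (0,1):+1/.O./.O./X.X, (0,2):-1/..O/.O./X.X, (1,0):+1/.../OO./X.X, (1,2):-1/.../.OO/X.X, (2,1):-1/.../.O./XOX
[O../.O./X.X] X move#2: (0,1):-1/OX./.O./X.X*, (0,2):-1/O.X/.O./X.X, (1,0):-1/O../XO./X.X, (1,2):-1/O../.OX/X.X, (2,1):-1/O../.O./XXX
[OX./.O./X.X] O move#3: (0,2):-1/OXO/.O./X.X, (1,0):+1/OX./OO./X.X*, (1,2):-1/OX./.OO/X.X, (2,1):-1/OX./.O./XOX
[OX./OO./X.X] X move#4: (0,2):-1/OXX/OO./X.X*, (1,2):-1/OX./OOX/X.X, (2,1):-1/OX./OO./XXX
[OXX/OO./X.X] O move#5: (1,2):+1/OXX/OOO/X.X*, (2,1):-1/OXX/OO./XOX
[OXX/OOO/X.X] end (terminal -1, X#6); searched .../.O./X.X to 6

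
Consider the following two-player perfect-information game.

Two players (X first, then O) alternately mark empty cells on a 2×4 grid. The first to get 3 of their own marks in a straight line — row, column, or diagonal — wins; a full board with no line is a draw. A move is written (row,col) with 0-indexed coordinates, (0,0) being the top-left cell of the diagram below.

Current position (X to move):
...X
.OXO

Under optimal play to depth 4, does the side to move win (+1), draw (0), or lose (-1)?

value(...X/.OXO, X) = 0

[...X/.OXO] X move#1: (0,0):+0/X..X/.OXO*, (0,1):+0/.X.X/.OXO, (0,2):+0/..XX/.OXO, (1,0):+0/...X/XOXO
[X..X/.OXO] O move#2: (0,1):+0/XO.X/.OXO*, (0,2):+0/X.OX/.OXO, (1,0):+0/X..X/OOXO
[XO.X/.OXO] X move#3: (0,2):+0/XOXX/.OXO*, (1,0):+0/XO.X/XOXO
[XOXX/.OXO] O move#4: (1,0):+0/XOXX/OOXO*
[XOXX/OOXO] end (terminal +0, X#5); searched ...X/.OXO to 4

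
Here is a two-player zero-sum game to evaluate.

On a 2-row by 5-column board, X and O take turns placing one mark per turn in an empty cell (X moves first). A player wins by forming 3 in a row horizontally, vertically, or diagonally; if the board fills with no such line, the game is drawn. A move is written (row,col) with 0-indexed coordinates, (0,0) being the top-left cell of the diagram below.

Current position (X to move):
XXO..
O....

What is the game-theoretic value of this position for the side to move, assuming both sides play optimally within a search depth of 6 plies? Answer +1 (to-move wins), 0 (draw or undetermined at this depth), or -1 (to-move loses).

value(XXO../O...., X) = 0

ply 1, X at XXO../O.... | (0,3)=+0→XXOX./O....*; (0,4)=+0→XXO.X/O....; (1,1)=+0→XXO../OX...; (1,2)=+0→XXO../O.X..; (1,3)=+0→XXO../O..X.; (1,4)=+0→XXO../O...X
ply 2, O at XXOX./O.... | (0,4)=+0→XXOXO/O....*; (1,1)=+0→XXOX./OO...; (1,2)=+0→XXOX./O.O..; (1,3)=+0→XXOX./O..O.; (1,4)=+0→XXOX./O...O
ply 3, X at XXOXO/O.... | (1,1)=+0→XXOXO/OX...*; (1,2)=+0→XXOXO/O.X..; (1,3)=+0→XXOXO/O..X.; (1,4)=+0→XXOXO/O...X
ply 4, O at XXOXO/OX... | (1,2)=+0→XXOXO/OXO..*; (1,3)=+0→XXOXO/OX.O.; (1,4)=+0→XXOXO/OX..O
ply 5, X at XXOXO/OXO.. | (1,3)=+0→XXOXO/OXOX.*; (1,4)=+0→XXOXO/OXO.X
ply 6, O at XXOXO/OXOX. | (1,4)=+0→XXOXO/OXOXO*
ply 7: XXOXO/OXOXO is terminal +0 (X); from XXO../O.... depth 6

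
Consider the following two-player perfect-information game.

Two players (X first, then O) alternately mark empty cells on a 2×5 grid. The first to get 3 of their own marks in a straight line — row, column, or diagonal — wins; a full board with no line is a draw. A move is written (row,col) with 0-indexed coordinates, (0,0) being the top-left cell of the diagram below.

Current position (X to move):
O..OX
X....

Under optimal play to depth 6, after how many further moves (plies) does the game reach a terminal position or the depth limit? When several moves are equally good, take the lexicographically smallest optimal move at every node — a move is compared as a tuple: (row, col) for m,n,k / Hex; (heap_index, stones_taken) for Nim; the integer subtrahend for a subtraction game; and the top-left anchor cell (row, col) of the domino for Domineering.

p1 X@[O..OX/X....]: (0,1)[OX.OX/X....]+0* (0,2)[O.XOX/X....]+0 (1,1)[O..OX/XX...]+0 (1,2)[O..OX/X.X..]+0 (1,3)[O..OX/X..X.]+0 (1,4)[O..OX/X...X]+0
p2 O@[OX.OX/X....]: (0,2)[OXOOX/X....]+0* (1,1)[OX.OX/XO...]+0 (1,2)[OX.OX/X.O..]+0 (1,3)[OX.OX/X..O.]+0 (1,4)[OX.OX/X...O]+0
p3 X@[OXOOX/X....]: (1,1)[OXOOX/XX...]+0* (1,2)[OXOOX/X.X..]+0 (1,3)[OXOOX/X..X.]+0 (1,4)[OXOOX/X...X]+0
p4 O@[OXOOX/XX...]: (1,2)[OXOOX/XXO..]+0* (1,3)[OXOOX/XX.O.]-1 (1,4)[OXOOX/XX..O]-1
p5 X@[OXOOX/XXO..]: (1,3)[OXOOX/XXOX.]+0* (1,4)[OXOOX/XXO.X]+0
p6 O@[OXOOX/XXOX.]: (1,4)[OXOOX/XXOXO]+0*
p7 X@[OXOOX/XXOXO] terminal +0; root [O..OX/X....] d6

PV length from [O..OX/X....]: 6 plies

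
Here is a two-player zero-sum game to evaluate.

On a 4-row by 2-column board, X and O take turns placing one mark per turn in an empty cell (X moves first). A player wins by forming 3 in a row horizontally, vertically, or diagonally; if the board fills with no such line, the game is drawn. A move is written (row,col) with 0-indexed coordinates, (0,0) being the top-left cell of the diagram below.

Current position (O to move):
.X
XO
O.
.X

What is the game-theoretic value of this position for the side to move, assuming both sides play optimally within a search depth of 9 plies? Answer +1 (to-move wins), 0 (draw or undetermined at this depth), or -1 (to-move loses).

value(.X/XO/O./.X, O) = 0

[.X/XO/O./.X] O move#1: (0,0):+0/OX/XO/O./.X*, (2,1):+0/.X/XO/OO/.X, (3,0):+0/.X/XO/O./OX
[OX/XO/O./.X] X move#2: (2,1):+0/OX/XO/OX/.X*, (3,0):+0/OX/XO/O./XX
[OX/XO/OX/.X] O move#3: (3,0):+0/OX/XO/OX/OX*
[OX/XO/OX/OX] end (terminal +0, X#4); searched .X/XO/O./.X to 9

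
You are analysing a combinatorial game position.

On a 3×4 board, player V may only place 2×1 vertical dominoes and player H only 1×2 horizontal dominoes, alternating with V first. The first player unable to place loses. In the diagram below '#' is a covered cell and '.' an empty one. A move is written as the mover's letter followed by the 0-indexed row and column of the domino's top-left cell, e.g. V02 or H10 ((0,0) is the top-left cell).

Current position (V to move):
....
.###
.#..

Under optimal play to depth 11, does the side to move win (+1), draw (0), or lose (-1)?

value(..../.###/.#.., V) = -1

p1 V@[..../.###/.#..]: V00[#.../####/.#..]-1* V10[..../####/##..]-1
p2 H@[#.../####/.#..]: H01[###./####/.#..]+1* H02[#.##/####/.#..]+1 H22[#.../####/.###]+1
p3 V@[###./####/.#..] terminal -1; root [..../.###/.#..] d11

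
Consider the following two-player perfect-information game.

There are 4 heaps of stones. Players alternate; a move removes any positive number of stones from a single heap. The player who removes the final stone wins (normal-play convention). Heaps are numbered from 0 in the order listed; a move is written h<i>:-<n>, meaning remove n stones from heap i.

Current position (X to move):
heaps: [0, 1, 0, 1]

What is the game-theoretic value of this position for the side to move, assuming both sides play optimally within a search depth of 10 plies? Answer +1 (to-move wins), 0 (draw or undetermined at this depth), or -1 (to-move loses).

ply 1, X at (0,1,0,1) | h1:-1=-1→(0,0,0,1)*; h3:-1=-1→(0,1,0,0)
ply 2, O at (0,0,0,1) | h3:-1=+1→(0,0,0,0)*
ply 3: (0,0,0,0) is terminal -1 (X); from (0,1,0,1) depth 10

value((0,1,0,1), X) = -1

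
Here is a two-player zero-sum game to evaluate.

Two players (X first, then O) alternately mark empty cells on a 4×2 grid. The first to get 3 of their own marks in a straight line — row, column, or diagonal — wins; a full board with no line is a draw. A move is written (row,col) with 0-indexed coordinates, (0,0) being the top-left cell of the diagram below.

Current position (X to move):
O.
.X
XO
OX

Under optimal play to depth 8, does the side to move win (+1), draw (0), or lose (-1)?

value(O./.X/XO/OX, X) = 0

p1 X@[O./.X/XO/OX]: (0,1)[OX/.X/XO/OX]+0* (1,0)[O./XX/XO/OX]+0
p2 O@[OX/.X/XO/OX]: (1,0)[OX/OX/XO/OX]+0*
p3 X@[OX/OX/XO/OX] terminal +0; root [O./.X/XO/OX] d8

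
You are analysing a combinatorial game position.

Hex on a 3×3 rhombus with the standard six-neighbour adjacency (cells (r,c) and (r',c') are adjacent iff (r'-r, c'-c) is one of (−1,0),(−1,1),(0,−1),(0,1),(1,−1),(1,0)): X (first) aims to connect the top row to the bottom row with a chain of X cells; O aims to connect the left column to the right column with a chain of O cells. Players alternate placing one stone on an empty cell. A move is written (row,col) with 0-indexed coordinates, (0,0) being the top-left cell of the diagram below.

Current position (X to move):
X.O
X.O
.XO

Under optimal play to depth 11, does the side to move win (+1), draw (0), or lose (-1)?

[X.O/X.O/.XO] X move#1: (0,1):+1/XXO/X.O/.XO*, (1,1):+1/X.O/XXO/.XO, (2,0):+1/X.O/X.O/XXO
[XXO/X.O/.XO] O move#2: (1,1):-1/XXO/XOO/.XO*, (2,0):-1/XXO/X.O/OXO
[XXO/XOO/.XO] X move#3: (2,0):+1/XXO/XOO/XXO*
[XXO/XOO/XXO] end (terminal -1, O#4); searched X.O/X.O/.XO to 11

value(X.O/X.O/.XO, X) = +1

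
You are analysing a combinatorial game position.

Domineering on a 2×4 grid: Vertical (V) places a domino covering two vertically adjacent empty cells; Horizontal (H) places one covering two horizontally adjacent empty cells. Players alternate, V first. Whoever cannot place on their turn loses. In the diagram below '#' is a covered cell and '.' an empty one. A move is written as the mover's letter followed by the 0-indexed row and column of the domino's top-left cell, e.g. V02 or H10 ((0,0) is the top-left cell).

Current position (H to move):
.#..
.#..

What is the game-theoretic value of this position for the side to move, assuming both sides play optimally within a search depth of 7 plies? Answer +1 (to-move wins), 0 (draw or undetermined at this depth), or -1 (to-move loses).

[.#../.#..] H move#1: H02:+1/.###/.#..*, H12:+1/.#../.###
[.###/.#..] V move#2: V00:-1/####/##..*
[####/##..] H move#3: H12:+1/####/####*
[####/####] end (terminal -1, V#4); searched .#../.#.. to 7

value(.#../.#.., H) = +1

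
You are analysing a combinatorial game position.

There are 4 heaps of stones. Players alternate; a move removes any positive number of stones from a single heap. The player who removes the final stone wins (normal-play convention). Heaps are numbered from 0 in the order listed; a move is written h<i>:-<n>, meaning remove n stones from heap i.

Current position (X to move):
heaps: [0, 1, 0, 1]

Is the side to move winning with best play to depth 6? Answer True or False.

p1 X@[(0,1,0,1)]: h1:-1[(0,0,0,1)]-1* h3:-1[(0,1,0,0)]-1
p2 O@[(0,0,0,1)]: h3:-1[(0,0,0,0)]+1*
p3 X@[(0,0,0,0)] terminal -1; root [(0,1,0,1)] d6

X winning at [(0,1,0,1)]: False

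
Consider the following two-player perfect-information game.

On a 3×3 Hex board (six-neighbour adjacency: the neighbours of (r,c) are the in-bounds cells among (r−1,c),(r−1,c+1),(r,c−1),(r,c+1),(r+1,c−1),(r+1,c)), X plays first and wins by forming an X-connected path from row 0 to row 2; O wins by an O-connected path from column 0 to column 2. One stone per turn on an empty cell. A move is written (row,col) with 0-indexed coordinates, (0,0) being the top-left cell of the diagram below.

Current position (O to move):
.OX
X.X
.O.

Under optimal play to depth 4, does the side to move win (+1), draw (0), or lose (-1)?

value(.OX/X.X/.O., O) = -1

ply 1, O at .OX/X.X/.O. | (0,0)=-1→OOX/X.X/.O.*; (1,1)=-1→.OX/XOX/.O.; (2,0)=-1→.OX/X.X/OO.; (2,2)=-1→.OX/X.X/.OO
ply 2, X at OOX/X.X/.O. | (1,1)=+1→OOX/XXX/.O.*; (2,0)=+1→OOX/X.X/XO.; (2,2)=+1→OOX/X.X/.OX
ply 3, O at OOX/XXX/.O. | (2,0)=-1→OOX/XXX/OO.*; (2,2)=-1→OOX/XXX/.OO
ply 4, X at OOX/XXX/OO. | (2,2)=+1→OOX/XXX/OOX*
ply 5: OOX/XXX/OOX is terminal -1 (O); from .OX/X.X/.O. depth 4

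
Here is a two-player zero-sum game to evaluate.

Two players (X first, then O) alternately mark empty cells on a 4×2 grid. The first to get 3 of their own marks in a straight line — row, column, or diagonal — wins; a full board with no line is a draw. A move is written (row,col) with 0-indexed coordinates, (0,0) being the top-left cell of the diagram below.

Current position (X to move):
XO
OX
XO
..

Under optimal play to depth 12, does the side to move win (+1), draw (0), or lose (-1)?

ply 1, X at XO/OX/XO/.. | (3,0)=+0→XO/OX/XO/X.*; (3,1)=+0→XO/OX/XO/.X
ply 2, O at XO/OX/XO/X. | (3,1)=+0→XO/OX/XO/XO*
ply 3: XO/OX/XO/XO is terminal +0 (X); from XO/OX/XO/.. depth 12

value(XO/OX/XO/.., X) = 0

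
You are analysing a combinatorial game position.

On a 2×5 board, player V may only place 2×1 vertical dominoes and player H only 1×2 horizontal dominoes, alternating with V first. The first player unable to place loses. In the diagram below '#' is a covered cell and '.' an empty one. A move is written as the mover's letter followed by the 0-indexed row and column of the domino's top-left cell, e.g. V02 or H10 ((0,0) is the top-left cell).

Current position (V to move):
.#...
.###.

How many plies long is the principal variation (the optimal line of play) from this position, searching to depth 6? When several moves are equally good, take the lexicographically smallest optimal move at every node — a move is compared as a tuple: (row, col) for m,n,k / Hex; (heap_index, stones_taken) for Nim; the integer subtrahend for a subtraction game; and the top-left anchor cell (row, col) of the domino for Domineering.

PV length from [.#.../.###.]: 3 plies

ply 1, V at .#.../.###. | V00=-1→##.../####.; V04=+1→.#..#/.####*
ply 2, H at .#..#/.#### | H02=-1→.####/.####*
ply 3, V at .####/.#### | V00=+1→#####/#####*
ply 4: #####/##### is terminal -1 (H); from .#.../.###. depth 6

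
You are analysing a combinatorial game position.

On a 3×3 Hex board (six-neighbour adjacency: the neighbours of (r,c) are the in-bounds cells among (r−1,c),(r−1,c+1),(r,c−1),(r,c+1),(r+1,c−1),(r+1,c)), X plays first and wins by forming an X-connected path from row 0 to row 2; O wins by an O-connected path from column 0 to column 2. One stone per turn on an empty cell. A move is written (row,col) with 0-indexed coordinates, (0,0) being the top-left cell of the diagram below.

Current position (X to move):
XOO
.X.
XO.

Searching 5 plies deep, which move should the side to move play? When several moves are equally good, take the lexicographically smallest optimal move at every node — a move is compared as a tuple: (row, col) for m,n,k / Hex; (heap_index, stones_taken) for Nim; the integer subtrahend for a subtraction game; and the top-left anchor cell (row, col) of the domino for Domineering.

ply 1, X at XOO/.X./XO. | (1,0)=+1→XOO/XX./XO.*; (1,2)=-1→XOO/.XX/XO.; (2,2)=-1→XOO/.X./XOX
ply 2: XOO/XX./XO. is terminal -1 (O); from XOO/.X./XO. depth 5

X's best at [XOO/.X./XO.]: (1,0)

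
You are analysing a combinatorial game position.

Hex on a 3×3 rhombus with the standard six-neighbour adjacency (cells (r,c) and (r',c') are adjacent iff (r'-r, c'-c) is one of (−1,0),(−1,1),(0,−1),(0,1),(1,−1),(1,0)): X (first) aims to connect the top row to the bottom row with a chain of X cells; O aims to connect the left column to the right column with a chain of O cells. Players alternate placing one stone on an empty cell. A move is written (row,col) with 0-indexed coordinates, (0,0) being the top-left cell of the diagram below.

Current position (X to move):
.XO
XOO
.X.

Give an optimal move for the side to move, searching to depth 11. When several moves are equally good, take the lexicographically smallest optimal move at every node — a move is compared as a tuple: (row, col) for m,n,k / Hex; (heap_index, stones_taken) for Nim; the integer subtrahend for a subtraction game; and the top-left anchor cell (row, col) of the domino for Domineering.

[.XO/XOO/.X.] X move#1: (0,0):-1/XXO/XOO/.X., (2,0):+1/.XO/XOO/XX.*, (2,2):-1/.XO/XOO/.XX
[.XO/XOO/XX.] end (terminal -1, O#2); searched .XO/XOO/.X. to 11

X's best at [.XO/XOO/.X.]: (2,0)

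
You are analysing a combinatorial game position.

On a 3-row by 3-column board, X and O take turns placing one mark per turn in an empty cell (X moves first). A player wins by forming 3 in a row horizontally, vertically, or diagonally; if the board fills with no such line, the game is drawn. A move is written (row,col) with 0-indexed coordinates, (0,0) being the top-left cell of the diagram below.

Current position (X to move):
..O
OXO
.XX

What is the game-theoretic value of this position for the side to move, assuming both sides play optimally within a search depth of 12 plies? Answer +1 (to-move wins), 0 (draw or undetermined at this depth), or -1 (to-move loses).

value(..O/OXO/.XX, X) = +1

ply 1, X at ..O/OXO/.XX | (0,0)=+1→X.O/OXO/.XX*; (0,1)=+1→.XO/OXO/.XX; (2,0)=+1→..O/OXO/XXX
ply 2: X.O/OXO/.XX is terminal -1 (O); from ..O/OXO/.XX depth 12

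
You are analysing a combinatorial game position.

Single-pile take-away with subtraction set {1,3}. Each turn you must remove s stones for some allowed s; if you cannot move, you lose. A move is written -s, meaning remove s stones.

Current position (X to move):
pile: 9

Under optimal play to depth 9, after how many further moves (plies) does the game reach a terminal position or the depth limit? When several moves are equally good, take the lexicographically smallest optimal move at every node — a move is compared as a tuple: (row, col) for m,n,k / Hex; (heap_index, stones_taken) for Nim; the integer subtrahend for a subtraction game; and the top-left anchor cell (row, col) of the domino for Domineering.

PV length from [9]: 9 plies

p1 X@[9]: -1[8]+1* -3[6]+1
p2 O@[8]: -1[7]-1* -3[5]-1
p3 X@[7]: -1[6]+1* -3[4]+1
p4 O@[6]: -1[5]-1* -3[3]-1
p5 X@[5]: -1[4]+1* -3[2]+1
p6 O@[4]: -1[3]-1* -3[1]-1
p7 X@[3]: -1[2]+1* -3[0]+1
p8 O@[2]: -1[1]-1*
p9 X@[1]: -1[0]+1*
p10 O@[0] terminal -1; root [9] d9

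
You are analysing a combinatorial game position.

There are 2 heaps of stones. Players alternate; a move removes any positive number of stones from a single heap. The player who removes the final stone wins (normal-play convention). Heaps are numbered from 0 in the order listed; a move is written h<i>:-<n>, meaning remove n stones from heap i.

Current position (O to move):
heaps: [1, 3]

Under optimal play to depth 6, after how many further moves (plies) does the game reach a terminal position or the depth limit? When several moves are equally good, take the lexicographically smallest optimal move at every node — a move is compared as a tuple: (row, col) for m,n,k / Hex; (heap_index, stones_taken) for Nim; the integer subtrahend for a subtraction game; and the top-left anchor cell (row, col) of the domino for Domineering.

ply 1, O at (1,3) | h0:-1=-1→(0,3); h1:-1=-1→(1,2); h1:-2=+1→(1,1)*; h1:-3=-1→(1,0)
ply 2, X at (1,1) | h0:-1=-1→(0,1)*; h1:-1=-1→(1,0)
ply 3, O at (0,1) | h1:-1=+1→(0,0)*
ply 4: (0,0) is terminal -1 (X); from (1,3) depth 6

PV length from [(1,3)]: 3 plies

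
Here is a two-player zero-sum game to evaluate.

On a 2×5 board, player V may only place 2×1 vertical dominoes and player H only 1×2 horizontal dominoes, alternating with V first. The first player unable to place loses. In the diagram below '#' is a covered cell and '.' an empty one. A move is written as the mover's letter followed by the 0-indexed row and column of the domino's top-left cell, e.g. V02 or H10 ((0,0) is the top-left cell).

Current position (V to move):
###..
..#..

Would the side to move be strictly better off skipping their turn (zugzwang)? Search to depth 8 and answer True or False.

zugzwang(###../..#.., V) = False

p1 V@[###../..#..]: V03[####./..##.]+1* V04[###.#/..#.#]+1
p2 H@[####./..##.]: H10[####./####.]-1*
p3 V@[####./####.]: V04[#####/#####]+1*
p4 H@[#####/#####] terminal -1; root [###../..#..] d8
suppose V passes — search the same position with H to move:
pass> p1 H@[###../..#..]: H03[#####/..#..]+1* H10[###../###..]-1 H13[###../..###]+1
pass> p2 V@[#####/..#..] terminal -1; root [###../..#..] d8
for V: play +1, pass -1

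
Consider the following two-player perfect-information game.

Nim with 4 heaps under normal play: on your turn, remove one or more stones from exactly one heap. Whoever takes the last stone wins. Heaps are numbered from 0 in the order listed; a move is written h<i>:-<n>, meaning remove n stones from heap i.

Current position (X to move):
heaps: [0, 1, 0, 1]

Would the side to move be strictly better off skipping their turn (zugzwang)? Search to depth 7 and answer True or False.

ply 1, X at (0,1,0,1) | h1:-1=-1→(0,0,0,1)*; h3:-1=-1→(0,1,0,0)
ply 2, O at (0,0,0,1) | h3:-1=+1→(0,0,0,0)*
ply 3: (0,0,0,0) is terminal -1 (X); from (0,1,0,1) depth 7
pass branch (O moves first from the same position):
  | ply 1, O at (0,1,0,1) | h1:-1=-1→(0,0,0,1)*; h3:-1=-1→(0,1,0,0)
  | ply 2, X at (0,0,0,1) | h3:-1=+1→(0,0,0,0)*
  | ply 3: (0,0,0,0) is terminal -1 (O); from (0,1,0,1) depth 7
X moving scores -1; X passing scores +1

zugzwang((0,1,0,1), X) = True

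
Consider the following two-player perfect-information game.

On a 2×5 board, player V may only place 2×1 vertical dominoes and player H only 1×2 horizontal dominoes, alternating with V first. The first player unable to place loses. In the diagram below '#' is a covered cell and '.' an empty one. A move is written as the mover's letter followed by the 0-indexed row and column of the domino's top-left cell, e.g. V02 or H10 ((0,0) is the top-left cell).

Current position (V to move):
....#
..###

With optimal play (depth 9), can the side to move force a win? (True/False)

V winning at [....#/..###]: True

ply 1, V at ....#/..### | V00=-1→#...#/#.###; V01=+1→.#..#/.####*
ply 2, H at .#..#/.#### | H02=-1→.####/.####*
ply 3, V at .####/.#### | V00=+1→#####/#####*
ply 4: #####/##### is terminal -1 (H); from ....#/..### depth 9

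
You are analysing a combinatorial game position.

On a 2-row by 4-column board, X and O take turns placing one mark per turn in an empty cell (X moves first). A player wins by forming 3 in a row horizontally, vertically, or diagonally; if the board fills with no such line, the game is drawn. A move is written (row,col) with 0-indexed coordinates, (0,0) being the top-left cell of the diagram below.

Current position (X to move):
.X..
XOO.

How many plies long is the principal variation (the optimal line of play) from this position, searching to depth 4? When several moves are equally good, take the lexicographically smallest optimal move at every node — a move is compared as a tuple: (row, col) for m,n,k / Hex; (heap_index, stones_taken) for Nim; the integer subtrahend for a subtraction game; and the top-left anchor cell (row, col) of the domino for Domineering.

PV length from [.X../XOO.]: 4 plies

ply 1, X at .X../XOO. | (0,0)=-1→XX../XOO.; (0,2)=-1→.XX./XOO.; (0,3)=-1→.X.X/XOO.; (1,3)=+0→.X../XOOX*
ply 2, O at .X../XOOX | (0,0)=+0→OX../XOOX*; (0,2)=+0→.XO./XOOX; (0,3)=+0→.X.O/XOOX
ply 3, X at OX../XOOX | (0,2)=+0→OXX./XOOX*; (0,3)=+0→OX.X/XOOX
ply 4, O at OXX./XOOX | (0,3)=+0→OXXO/XOOX*
ply 5: OXXO/XOOX is terminal +0 (X); from .X../XOO. depth 4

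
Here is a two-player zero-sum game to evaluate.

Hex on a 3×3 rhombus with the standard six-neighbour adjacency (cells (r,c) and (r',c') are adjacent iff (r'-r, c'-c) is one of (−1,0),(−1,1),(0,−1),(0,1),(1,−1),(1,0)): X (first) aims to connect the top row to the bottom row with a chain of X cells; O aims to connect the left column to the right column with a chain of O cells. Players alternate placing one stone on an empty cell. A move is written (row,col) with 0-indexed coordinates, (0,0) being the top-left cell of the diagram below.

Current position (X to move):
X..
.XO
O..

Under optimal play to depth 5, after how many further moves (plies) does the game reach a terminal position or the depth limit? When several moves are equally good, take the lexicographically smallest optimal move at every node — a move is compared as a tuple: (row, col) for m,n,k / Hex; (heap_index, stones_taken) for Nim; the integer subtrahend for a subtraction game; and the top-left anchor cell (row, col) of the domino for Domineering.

PV length from [X../.XO/O..]: 3 plies

[X../.XO/O..] X move#1: (0,1):-1/XX./.XO/O.., (0,2):-1/X.X/.XO/O.., (1,0):-1/X../XXO/O.., (2,1):+1/X../.XO/OX.*, (2,2):-1/X../.XO/O.X
[X../.XO/OX.] O move#2: (0,1):-1/XO./.XO/OX.*, (0,2):-1/X.O/.XO/OX., (1,0):-1/X../OXO/OX., (2,2):-1/X../.XO/OXO
[XO./.XO/OX.] X move#3: (0,2):+1/XOX/.XO/OX.*, (1,0):+1/XO./XXO/OX., (2,2):+1/XO./.XO/OXX
[XOX/.XO/OX.] end (terminal -1, O#4); searched X../.XO/O.. to 5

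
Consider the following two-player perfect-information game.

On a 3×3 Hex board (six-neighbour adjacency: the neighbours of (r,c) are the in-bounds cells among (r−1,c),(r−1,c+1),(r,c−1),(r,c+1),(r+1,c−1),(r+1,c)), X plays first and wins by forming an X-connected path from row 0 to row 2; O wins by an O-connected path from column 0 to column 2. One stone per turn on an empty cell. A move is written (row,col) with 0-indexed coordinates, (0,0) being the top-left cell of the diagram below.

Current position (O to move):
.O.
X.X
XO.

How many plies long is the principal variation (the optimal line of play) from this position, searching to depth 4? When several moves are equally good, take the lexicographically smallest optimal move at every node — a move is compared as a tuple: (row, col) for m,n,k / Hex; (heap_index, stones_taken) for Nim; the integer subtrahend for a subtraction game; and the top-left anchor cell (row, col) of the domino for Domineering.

PV length from [.O./X.X/XO.]: 4 plies

p1 O@[.O./X.X/XO.]: (0,0)[OO./X.X/XO.]-1* (0,2)[.OO/X.X/XO.]-1 (1,1)[.O./XOX/XO.]-1 (2,2)[.O./X.X/XOO]-1
p2 X@[OO./X.X/XO.]: (0,2)[OOX/X.X/XO.]+1* (1,1)[OO./XXX/XO.]-1 (2,2)[OO./X.X/XOX]-1
p3 O@[OOX/X.X/XO.]: (1,1)[OOX/XOX/XO.]-1* (2,2)[OOX/X.X/XOO]-1
p4 X@[OOX/XOX/XO.]: (2,2)[OOX/XOX/XOX]+1*
p5 O@[OOX/XOX/XOX] terminal -1; root [.O./X.X/XO.] d4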